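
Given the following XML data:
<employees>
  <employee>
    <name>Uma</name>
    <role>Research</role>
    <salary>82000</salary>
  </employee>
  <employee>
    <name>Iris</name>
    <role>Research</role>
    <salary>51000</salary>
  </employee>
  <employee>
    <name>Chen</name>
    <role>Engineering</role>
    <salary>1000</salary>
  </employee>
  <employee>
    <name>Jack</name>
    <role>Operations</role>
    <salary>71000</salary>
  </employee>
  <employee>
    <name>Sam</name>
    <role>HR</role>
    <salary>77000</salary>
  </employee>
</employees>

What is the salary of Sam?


Searching for <employee> with <name>Sam</name>
Found at position 5
<salary>77000</salary>

ANSWER: 77000


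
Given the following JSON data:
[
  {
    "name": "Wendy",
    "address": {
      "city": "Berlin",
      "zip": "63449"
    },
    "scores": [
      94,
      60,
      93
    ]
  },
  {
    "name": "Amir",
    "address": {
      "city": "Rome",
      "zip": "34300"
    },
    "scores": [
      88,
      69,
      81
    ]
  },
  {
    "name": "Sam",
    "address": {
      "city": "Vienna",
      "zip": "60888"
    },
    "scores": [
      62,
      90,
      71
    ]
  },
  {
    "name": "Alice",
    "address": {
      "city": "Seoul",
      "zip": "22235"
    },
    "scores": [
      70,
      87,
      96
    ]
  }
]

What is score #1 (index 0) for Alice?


Path: records[3].scores[0]
Value: 70

ANSWER: 70


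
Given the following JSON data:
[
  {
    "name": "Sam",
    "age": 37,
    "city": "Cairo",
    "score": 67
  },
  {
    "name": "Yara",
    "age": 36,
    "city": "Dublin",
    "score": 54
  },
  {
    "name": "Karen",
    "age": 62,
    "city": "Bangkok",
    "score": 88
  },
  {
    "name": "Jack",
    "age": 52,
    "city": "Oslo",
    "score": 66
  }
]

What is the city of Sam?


Looking up record where name = Sam
Record index: 0
Field 'city' = Cairo

ANSWER: Cairo


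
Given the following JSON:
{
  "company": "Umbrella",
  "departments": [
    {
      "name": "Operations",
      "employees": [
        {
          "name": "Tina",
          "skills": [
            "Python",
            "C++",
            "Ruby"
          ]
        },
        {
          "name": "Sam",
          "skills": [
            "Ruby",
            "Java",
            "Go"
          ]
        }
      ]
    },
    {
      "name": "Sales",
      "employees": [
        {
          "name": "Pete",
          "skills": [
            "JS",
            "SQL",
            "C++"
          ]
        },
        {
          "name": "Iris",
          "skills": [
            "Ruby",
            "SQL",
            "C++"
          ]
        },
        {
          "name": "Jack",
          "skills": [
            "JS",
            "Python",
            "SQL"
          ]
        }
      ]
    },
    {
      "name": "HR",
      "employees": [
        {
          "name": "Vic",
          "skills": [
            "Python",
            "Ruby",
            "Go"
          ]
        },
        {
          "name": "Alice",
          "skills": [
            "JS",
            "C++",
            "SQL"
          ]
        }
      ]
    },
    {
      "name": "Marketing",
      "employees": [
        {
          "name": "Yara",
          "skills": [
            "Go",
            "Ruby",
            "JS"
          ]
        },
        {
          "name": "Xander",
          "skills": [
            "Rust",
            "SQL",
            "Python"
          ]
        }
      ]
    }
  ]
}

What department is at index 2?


Path: departments[2].name
Value: HR

ANSWER: HR


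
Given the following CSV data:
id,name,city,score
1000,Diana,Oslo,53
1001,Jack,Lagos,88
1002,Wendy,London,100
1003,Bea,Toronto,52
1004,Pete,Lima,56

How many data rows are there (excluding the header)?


Counting rows (excluding header):
Header: id,name,city,score
Data rows: 5

ANSWER: 5


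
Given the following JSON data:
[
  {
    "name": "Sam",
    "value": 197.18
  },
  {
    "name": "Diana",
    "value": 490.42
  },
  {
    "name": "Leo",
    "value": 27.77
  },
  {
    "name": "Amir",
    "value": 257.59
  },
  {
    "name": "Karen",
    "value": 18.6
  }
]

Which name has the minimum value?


Comparing values:
  Sam: 197.18
  Diana: 490.42
  Leo: 27.77
  Amir: 257.59
  Karen: 18.6
Minimum: Karen (18.6)

ANSWER: Karen


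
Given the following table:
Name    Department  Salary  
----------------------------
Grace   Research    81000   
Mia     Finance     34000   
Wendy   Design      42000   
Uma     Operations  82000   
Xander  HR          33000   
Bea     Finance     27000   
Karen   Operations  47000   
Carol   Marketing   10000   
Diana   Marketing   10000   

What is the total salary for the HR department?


HR department members:
  Xander: 33000
Total = 33000 = 33000

ANSWER: 33000


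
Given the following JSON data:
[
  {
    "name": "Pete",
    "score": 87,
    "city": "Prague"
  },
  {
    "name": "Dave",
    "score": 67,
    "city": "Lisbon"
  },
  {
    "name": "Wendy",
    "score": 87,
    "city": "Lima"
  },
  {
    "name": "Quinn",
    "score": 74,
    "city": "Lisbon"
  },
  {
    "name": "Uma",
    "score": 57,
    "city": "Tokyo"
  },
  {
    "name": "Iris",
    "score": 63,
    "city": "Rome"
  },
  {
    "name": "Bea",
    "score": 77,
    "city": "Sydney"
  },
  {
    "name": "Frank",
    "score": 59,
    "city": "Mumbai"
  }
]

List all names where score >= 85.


Filtering records where score >= 85:
  Pete (score=87) -> YES
  Dave (score=67) -> no
  Wendy (score=87) -> YES
  Quinn (score=74) -> no
  Uma (score=57) -> no
  Iris (score=63) -> no
  Bea (score=77) -> no
  Frank (score=59) -> no


ANSWER: Pete, Wendy


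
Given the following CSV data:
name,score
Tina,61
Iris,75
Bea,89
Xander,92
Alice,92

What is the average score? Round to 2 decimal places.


Scores: 61, 75, 89, 92, 92
Sum = 409
Count = 5
Average = 409 / 5 = 81.80

ANSWER: 81.80


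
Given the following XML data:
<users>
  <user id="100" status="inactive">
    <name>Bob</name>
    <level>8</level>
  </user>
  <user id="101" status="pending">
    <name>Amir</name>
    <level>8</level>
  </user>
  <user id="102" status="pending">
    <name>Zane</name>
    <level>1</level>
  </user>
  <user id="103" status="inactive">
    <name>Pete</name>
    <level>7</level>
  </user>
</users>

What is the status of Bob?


Finding user with name = Bob
user id="100" status="inactive"

ANSWER: inactive


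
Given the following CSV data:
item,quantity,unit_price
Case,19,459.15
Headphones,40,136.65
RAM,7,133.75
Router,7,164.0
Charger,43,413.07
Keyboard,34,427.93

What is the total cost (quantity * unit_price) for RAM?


Row: RAM
quantity = 7
unit_price = 133.75
total = 7 * 133.75 = 936.25

ANSWER: 936.25


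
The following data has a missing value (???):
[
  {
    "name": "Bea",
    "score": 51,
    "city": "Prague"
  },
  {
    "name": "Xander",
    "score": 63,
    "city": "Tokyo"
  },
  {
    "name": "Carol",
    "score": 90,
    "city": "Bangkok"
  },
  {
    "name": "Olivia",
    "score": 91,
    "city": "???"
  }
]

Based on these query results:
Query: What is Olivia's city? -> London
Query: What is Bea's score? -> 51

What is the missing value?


The missing value is Olivia's city
From query: Olivia's city = London

ANSWER: London


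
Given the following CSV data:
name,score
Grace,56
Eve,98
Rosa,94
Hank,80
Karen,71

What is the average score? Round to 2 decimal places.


Scores: 56, 98, 94, 80, 71
Sum = 399
Count = 5
Average = 399 / 5 = 79.80

ANSWER: 79.80


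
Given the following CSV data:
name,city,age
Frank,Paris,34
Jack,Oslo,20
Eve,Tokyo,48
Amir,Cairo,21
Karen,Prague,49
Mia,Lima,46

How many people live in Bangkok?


Scanning city column for 'Bangkok':
Total matches: 0

ANSWER: 0


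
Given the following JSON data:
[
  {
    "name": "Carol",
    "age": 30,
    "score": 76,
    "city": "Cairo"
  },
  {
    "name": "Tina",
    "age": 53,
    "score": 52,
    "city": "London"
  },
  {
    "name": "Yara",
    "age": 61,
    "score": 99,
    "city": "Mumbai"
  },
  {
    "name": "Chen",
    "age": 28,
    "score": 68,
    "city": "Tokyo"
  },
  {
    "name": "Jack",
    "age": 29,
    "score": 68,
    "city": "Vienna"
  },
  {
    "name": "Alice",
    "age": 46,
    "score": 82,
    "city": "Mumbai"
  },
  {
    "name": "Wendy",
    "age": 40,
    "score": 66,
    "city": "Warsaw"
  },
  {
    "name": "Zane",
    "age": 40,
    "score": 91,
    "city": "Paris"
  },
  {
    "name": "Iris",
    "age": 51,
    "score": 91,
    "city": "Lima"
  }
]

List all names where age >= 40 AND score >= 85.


Checking both conditions:
  Carol (age=30, score=76) -> no
  Tina (age=53, score=52) -> no
  Yara (age=61, score=99) -> YES
  Chen (age=28, score=68) -> no
  Jack (age=29, score=68) -> no
  Alice (age=46, score=82) -> no
  Wendy (age=40, score=66) -> no
  Zane (age=40, score=91) -> YES
  Iris (age=51, score=91) -> YES


ANSWER: Yara, Zane, Iris


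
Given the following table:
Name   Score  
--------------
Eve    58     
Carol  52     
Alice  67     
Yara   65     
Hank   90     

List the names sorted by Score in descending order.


Sorting by Score (descending):
  Hank: 90
  Alice: 67
  Yara: 65
  Eve: 58
  Carol: 52


ANSWER: Hank, Alice, Yara, Eve, Carol


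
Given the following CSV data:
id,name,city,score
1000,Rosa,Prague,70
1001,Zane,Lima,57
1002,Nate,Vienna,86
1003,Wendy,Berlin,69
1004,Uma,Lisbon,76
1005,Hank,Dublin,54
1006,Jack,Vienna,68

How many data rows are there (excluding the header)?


Counting rows (excluding header):
Header: id,name,city,score
Data rows: 7

ANSWER: 7


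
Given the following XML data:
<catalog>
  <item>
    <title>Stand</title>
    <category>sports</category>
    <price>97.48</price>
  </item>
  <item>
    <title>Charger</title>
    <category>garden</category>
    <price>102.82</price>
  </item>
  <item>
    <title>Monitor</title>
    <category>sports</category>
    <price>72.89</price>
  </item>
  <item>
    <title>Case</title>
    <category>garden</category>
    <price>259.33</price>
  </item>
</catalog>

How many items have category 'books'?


Scanning <item> elements for <category>books</category>:
Count: 0

ANSWER: 0


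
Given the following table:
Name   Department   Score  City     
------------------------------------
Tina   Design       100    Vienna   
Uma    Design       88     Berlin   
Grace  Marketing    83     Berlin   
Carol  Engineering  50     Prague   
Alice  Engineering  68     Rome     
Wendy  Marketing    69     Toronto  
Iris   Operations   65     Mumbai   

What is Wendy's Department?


Row 6: Wendy
Department = Marketing

ANSWER: Marketing


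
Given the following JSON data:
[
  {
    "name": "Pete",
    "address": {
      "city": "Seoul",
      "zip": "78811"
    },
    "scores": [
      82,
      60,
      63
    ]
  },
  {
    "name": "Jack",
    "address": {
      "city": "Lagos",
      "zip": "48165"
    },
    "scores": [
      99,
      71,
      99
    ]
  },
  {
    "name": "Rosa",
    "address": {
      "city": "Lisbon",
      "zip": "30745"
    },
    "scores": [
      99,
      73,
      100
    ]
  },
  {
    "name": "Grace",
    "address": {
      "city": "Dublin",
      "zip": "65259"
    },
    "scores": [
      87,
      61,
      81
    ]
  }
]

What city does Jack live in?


Path: records[1].address.city
Value: Lagos

ANSWER: Lagos


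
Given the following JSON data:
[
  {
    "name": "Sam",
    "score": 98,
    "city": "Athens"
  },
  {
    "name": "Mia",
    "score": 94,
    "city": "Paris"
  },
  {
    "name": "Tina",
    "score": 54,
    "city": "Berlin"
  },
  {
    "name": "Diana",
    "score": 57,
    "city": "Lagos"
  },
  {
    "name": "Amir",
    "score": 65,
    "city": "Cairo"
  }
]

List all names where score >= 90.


Filtering records where score >= 90:
  Sam (score=98) -> YES
  Mia (score=94) -> YES
  Tina (score=54) -> no
  Diana (score=57) -> no
  Amir (score=65) -> no


ANSWER: Sam, Mia


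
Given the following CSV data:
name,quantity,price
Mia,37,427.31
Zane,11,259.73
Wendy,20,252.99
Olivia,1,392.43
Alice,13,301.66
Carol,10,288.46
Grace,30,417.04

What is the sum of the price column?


Values in 'price' column:
  Row 1: 427.31
  Row 2: 259.73
  Row 3: 252.99
  Row 4: 392.43
  Row 5: 301.66
  Row 6: 288.46
  Row 7: 417.04
Sum = 427.31 + 259.73 + 252.99 + 392.43 + 301.66 + 288.46 + 417.04 = 2339.62

ANSWER: 2339.62


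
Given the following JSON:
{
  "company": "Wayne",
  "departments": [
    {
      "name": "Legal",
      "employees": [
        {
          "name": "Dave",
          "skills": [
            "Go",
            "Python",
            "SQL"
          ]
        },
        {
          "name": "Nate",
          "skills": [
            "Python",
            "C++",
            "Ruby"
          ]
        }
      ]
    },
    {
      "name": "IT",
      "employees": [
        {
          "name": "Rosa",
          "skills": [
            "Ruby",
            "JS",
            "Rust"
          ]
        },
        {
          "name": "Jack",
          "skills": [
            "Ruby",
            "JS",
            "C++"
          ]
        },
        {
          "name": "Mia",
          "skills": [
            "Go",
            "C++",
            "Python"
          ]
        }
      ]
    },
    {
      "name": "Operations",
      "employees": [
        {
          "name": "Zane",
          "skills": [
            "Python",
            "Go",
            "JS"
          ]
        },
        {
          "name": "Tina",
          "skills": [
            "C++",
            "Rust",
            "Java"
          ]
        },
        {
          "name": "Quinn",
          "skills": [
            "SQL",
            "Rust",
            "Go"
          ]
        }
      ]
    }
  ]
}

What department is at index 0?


Path: departments[0].name
Value: Legal

ANSWER: Legal


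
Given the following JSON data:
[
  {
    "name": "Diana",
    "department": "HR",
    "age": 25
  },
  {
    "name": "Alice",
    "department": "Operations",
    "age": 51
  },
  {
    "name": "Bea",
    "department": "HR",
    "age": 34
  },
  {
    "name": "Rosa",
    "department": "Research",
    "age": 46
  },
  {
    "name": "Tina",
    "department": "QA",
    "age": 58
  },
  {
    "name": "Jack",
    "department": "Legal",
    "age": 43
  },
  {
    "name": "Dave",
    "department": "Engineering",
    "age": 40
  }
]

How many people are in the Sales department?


Scanning records for department = Sales
  No matches found
Count: 0

ANSWER: 0


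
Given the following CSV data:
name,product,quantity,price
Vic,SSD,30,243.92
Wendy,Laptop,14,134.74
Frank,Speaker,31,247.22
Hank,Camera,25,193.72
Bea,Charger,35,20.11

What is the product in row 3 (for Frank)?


Row 3: Frank
Column 'product' = Speaker

ANSWER: Speaker


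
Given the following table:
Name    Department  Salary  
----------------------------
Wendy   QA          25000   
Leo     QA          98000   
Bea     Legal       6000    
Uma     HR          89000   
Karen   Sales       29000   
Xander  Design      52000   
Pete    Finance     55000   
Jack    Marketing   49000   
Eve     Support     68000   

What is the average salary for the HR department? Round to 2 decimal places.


HR department members:
  Uma: 89000
Sum = 89000
Count = 1
Average = 89000 / 1 = 89000.00

ANSWER: 89000.00


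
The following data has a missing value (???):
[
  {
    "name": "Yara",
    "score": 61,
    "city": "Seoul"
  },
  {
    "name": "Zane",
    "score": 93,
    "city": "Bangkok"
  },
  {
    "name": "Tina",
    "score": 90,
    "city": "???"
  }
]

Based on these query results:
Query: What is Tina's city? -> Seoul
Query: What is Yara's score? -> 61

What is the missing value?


The missing value is Tina's city
From query: Tina's city = Seoul

ANSWER: Seoul


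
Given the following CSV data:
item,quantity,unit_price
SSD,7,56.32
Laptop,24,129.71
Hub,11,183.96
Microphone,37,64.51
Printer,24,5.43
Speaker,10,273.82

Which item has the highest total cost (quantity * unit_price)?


Computing row totals:
  SSD: 394.24
  Laptop: 3113.04
  Hub: 2023.56
  Microphone: 2386.87
  Printer: 130.32
  Speaker: 2738.2
Maximum: Laptop (3113.04)

ANSWER: Laptop


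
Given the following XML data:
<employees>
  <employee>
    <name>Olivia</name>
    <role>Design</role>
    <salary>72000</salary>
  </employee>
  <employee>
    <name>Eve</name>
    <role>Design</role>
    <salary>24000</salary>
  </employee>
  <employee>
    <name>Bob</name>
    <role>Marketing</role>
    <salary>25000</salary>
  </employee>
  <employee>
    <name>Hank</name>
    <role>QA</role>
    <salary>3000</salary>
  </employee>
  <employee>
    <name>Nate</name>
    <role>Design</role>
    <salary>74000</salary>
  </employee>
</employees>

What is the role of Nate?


Searching for <employee> with <name>Nate</name>
Found at position 5
<role>Design</role>

ANSWER: Design


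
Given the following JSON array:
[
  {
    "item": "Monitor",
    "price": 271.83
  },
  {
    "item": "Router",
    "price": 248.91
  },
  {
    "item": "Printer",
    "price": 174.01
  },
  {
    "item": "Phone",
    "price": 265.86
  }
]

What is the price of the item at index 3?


Array index 3 -> Phone
price = 265.86

ANSWER: 265.86


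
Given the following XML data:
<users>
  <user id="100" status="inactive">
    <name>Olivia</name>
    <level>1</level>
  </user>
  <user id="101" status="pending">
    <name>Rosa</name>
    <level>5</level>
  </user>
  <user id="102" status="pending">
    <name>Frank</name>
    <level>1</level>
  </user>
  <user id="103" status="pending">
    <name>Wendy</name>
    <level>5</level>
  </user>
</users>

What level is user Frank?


Finding user: Frank
<level>1</level>

ANSWER: 1


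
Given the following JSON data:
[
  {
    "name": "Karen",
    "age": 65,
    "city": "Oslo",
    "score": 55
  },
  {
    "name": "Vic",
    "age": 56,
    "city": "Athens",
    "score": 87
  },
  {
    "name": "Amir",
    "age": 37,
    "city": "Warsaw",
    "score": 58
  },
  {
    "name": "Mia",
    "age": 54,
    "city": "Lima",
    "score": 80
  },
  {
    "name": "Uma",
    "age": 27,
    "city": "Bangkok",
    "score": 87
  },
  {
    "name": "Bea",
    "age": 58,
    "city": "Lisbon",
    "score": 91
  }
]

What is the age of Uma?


Looking up record where name = Uma
Record index: 4
Field 'age' = 27

ANSWER: 27


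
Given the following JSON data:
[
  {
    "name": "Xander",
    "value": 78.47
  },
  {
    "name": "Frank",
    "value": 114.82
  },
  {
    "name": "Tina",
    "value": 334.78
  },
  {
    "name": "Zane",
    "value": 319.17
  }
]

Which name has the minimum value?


Comparing values:
  Xander: 78.47
  Frank: 114.82
  Tina: 334.78
  Zane: 319.17
Minimum: Xander (78.47)

ANSWER: Xander


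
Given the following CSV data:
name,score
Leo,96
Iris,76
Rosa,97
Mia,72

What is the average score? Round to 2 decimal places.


Scores: 96, 76, 97, 72
Sum = 341
Count = 4
Average = 341 / 4 = 85.25

ANSWER: 85.25


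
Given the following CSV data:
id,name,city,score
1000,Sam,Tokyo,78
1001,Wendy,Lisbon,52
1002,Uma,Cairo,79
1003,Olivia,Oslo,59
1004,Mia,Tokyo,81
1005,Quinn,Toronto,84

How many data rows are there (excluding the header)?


Counting rows (excluding header):
Header: id,name,city,score
Data rows: 6

ANSWER: 6


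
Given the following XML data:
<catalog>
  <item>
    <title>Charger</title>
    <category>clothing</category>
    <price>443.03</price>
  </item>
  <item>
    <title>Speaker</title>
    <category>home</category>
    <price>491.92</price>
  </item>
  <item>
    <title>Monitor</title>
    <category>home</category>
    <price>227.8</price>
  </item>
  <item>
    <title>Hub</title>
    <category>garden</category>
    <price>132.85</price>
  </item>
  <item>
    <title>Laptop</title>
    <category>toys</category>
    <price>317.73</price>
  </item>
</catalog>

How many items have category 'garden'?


Scanning <item> elements for <category>garden</category>:
  Item 4: Hub -> MATCH
Count: 1

ANSWER: 1


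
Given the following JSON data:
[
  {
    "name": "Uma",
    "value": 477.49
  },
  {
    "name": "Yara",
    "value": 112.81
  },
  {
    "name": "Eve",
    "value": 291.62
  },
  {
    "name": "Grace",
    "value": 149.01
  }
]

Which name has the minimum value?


Comparing values:
  Uma: 477.49
  Yara: 112.81
  Eve: 291.62
  Grace: 149.01
Minimum: Yara (112.81)

ANSWER: Yara


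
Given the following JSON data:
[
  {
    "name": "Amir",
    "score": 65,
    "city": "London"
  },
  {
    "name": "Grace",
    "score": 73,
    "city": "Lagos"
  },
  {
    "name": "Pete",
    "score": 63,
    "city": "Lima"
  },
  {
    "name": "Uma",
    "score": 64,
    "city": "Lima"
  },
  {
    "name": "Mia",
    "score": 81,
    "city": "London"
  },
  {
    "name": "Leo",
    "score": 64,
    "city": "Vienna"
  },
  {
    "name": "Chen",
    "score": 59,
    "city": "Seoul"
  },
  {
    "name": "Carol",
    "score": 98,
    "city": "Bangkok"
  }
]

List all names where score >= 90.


Filtering records where score >= 90:
  Amir (score=65) -> no
  Grace (score=73) -> no
  Pete (score=63) -> no
  Uma (score=64) -> no
  Mia (score=81) -> no
  Leo (score=64) -> no
  Chen (score=59) -> no
  Carol (score=98) -> YES


ANSWER: Carol


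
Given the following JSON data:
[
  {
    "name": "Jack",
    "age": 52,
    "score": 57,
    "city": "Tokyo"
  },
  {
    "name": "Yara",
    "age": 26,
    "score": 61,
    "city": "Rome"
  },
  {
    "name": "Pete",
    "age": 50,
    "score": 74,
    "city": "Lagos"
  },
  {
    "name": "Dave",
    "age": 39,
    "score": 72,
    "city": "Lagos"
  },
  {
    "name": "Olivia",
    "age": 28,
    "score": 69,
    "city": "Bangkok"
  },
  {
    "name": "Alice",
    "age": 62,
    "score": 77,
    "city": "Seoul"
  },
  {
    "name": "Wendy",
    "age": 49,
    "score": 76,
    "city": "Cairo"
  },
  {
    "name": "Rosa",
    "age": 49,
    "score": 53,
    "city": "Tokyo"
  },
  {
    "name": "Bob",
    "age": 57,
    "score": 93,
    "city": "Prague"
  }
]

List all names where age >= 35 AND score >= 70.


Checking both conditions:
  Jack (age=52, score=57) -> no
  Yara (age=26, score=61) -> no
  Pete (age=50, score=74) -> YES
  Dave (age=39, score=72) -> YES
  Olivia (age=28, score=69) -> no
  Alice (age=62, score=77) -> YES
  Wendy (age=49, score=76) -> YES
  Rosa (age=49, score=53) -> no
  Bob (age=57, score=93) -> YES


ANSWER: Pete, Dave, Alice, Wendy, Bob


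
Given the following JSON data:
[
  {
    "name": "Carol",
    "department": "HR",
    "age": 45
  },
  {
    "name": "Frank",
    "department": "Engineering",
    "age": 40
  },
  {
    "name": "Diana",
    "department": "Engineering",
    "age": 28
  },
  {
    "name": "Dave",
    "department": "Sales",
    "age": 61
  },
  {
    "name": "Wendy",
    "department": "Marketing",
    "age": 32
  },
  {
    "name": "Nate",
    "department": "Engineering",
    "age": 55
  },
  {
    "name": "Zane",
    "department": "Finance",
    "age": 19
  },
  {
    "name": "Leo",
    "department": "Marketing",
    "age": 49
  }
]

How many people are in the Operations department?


Scanning records for department = Operations
  No matches found
Count: 0

ANSWER: 0


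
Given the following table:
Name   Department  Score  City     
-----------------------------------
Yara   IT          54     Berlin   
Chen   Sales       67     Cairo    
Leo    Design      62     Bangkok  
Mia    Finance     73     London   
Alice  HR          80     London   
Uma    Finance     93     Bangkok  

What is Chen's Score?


Row 2: Chen
Score = 67

ANSWER: 67


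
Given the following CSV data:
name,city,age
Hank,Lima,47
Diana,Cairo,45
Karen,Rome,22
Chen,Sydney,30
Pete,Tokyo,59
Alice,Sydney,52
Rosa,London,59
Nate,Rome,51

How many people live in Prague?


Scanning city column for 'Prague':
Total matches: 0

ANSWER: 0


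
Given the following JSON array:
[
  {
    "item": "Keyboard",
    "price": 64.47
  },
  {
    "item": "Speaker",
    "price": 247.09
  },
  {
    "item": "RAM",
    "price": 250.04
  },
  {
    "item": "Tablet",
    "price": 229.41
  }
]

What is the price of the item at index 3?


Array index 3 -> Tablet
price = 229.41

ANSWER: 229.41


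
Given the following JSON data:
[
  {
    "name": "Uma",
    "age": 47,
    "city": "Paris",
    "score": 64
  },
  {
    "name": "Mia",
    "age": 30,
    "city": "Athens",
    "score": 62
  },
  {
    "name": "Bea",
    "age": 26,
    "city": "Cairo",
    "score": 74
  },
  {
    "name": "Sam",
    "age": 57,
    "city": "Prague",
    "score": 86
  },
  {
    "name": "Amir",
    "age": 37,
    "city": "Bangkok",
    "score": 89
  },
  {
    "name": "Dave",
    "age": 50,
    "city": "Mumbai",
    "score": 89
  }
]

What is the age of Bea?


Looking up record where name = Bea
Record index: 2
Field 'age' = 26

ANSWER: 26


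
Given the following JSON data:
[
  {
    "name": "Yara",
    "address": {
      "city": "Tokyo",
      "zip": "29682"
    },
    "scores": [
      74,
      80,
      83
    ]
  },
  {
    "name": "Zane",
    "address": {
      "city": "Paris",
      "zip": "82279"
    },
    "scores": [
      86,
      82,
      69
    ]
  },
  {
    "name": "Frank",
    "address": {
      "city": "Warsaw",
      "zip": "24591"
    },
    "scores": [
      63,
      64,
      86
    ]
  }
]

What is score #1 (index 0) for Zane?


Path: records[1].scores[0]
Value: 86

ANSWER: 86


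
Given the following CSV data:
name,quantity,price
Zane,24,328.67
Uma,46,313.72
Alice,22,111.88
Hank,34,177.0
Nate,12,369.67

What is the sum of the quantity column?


Values in 'quantity' column:
  Row 1: 24
  Row 2: 46
  Row 3: 22
  Row 4: 34
  Row 5: 12
Sum = 24 + 46 + 22 + 34 + 12 = 138

ANSWER: 138


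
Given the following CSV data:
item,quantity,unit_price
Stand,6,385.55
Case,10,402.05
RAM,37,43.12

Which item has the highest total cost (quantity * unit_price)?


Computing row totals:
  Stand: 2313.3
  Case: 4020.5
  RAM: 1595.44
Maximum: Case (4020.5)

ANSWER: Case


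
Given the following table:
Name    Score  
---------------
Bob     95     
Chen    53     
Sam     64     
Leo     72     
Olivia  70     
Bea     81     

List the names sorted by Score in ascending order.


Sorting by Score (ascending):
  Chen: 53
  Sam: 64
  Olivia: 70
  Leo: 72
  Bea: 81
  Bob: 95


ANSWER: Chen, Sam, Olivia, Leo, Bea, Bob


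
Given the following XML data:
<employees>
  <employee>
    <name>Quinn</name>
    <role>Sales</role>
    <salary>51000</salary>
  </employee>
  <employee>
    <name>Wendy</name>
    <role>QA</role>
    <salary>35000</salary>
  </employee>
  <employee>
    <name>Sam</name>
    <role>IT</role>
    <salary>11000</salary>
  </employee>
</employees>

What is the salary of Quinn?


Searching for <employee> with <name>Quinn</name>
Found at position 1
<salary>51000</salary>

ANSWER: 51000


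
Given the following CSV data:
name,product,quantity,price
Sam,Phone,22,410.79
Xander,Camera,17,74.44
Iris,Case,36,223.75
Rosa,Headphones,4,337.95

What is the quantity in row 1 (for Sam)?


Row 1: Sam
Column 'quantity' = 22

ANSWER: 22


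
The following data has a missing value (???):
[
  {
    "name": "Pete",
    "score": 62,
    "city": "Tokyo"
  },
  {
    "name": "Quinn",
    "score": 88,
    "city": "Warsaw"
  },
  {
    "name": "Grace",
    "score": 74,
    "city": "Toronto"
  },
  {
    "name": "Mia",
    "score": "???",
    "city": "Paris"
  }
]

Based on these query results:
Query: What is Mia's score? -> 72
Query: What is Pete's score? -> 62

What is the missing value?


The missing value is Mia's score
From query: Mia's score = 72

ANSWER: 72


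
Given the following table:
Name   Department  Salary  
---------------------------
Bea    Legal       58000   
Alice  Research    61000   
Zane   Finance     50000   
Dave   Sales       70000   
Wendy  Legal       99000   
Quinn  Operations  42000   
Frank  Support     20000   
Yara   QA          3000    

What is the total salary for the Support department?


Support department members:
  Frank: 20000
Total = 20000 = 20000

ANSWER: 20000


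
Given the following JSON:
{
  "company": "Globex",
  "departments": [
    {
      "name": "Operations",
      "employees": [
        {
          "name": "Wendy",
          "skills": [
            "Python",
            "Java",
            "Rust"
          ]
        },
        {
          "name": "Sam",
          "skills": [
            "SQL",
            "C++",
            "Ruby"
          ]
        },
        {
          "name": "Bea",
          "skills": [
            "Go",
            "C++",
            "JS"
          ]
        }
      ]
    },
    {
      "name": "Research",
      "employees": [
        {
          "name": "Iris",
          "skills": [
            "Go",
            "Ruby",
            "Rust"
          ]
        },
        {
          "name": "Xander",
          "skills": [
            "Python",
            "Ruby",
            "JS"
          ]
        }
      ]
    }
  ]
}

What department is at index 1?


Path: departments[1].name
Value: Research

ANSWER: Research


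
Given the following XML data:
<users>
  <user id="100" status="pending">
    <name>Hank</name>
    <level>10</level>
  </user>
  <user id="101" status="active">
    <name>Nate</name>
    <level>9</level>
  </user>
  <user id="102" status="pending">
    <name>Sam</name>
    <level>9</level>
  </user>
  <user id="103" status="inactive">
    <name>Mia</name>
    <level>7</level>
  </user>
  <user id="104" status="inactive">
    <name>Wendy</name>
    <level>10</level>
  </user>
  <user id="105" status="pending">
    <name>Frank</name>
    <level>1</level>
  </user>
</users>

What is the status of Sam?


Finding user with name = Sam
user id="102" status="pending"

ANSWER: pending


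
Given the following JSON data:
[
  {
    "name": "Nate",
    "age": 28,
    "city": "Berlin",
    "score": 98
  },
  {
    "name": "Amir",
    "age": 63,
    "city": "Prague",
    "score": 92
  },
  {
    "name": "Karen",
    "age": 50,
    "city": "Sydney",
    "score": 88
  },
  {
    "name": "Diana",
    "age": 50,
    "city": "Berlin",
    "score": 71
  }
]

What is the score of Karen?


Looking up record where name = Karen
Record index: 2
Field 'score' = 88

ANSWER: 88


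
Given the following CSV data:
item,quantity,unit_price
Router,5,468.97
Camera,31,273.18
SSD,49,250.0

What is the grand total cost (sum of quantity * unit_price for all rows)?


Computing row totals:
  Router: 5 * 468.97 = 2344.85
  Camera: 31 * 273.18 = 8468.58
  SSD: 49 * 250.0 = 12250.0
Grand total = 2344.85 + 8468.58 + 12250.0 = 23063.43

ANSWER: 23063.43


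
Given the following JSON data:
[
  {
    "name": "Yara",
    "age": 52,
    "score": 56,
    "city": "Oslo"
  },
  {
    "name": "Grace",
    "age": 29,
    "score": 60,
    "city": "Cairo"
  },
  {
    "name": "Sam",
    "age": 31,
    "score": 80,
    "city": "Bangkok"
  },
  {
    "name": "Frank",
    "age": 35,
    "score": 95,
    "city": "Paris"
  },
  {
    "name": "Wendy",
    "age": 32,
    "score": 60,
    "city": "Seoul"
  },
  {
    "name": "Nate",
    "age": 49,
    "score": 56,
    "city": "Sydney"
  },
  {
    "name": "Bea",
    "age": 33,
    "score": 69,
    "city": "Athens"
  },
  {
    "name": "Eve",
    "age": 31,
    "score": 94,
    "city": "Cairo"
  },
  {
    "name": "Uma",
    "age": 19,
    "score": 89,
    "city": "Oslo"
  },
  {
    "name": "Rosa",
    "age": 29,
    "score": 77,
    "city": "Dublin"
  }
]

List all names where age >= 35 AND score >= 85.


Checking both conditions:
  Yara (age=52, score=56) -> no
  Grace (age=29, score=60) -> no
  Sam (age=31, score=80) -> no
  Frank (age=35, score=95) -> YES
  Wendy (age=32, score=60) -> no
  Nate (age=49, score=56) -> no
  Bea (age=33, score=69) -> no
  Eve (age=31, score=94) -> no
  Uma (age=19, score=89) -> no
  Rosa (age=29, score=77) -> no


ANSWER: Frank


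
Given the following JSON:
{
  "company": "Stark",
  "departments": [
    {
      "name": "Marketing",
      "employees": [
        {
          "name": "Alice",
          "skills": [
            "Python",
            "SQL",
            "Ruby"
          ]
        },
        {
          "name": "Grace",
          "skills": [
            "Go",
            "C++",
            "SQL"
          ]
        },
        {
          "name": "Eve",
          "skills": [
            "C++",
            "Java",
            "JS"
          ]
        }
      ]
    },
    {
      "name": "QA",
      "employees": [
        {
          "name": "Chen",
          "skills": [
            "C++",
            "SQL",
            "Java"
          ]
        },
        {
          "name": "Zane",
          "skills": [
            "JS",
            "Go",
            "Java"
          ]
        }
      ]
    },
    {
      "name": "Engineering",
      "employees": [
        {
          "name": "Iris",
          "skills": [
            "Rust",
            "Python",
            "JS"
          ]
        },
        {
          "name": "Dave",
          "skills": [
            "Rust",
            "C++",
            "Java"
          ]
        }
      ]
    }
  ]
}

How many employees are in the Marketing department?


Path: departments[0].employees
Count: 3

ANSWER: 3


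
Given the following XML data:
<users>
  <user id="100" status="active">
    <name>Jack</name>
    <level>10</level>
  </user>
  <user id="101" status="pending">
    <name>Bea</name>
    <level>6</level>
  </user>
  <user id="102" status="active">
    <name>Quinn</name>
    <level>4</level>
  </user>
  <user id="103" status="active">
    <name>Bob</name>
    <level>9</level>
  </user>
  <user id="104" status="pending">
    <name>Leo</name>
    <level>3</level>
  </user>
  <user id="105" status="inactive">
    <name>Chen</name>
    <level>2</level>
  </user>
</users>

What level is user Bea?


Finding user: Bea
<level>6</level>

ANSWER: 6


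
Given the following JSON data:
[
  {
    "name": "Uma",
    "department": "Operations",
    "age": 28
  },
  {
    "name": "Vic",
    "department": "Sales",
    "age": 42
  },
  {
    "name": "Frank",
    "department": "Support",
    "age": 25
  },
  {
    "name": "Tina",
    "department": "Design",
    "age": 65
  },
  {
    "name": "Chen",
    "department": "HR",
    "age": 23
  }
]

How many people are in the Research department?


Scanning records for department = Research
  No matches found
Count: 0

ANSWER: 0


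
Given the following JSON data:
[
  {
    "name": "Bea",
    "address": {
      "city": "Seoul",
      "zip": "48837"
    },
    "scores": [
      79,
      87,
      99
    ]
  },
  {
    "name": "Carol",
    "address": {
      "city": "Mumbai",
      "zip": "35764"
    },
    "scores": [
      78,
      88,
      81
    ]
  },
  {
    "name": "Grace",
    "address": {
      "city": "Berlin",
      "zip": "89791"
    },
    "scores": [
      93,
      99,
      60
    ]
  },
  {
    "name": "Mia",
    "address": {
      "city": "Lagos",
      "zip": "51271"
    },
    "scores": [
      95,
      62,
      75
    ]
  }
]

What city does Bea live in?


Path: records[0].address.city
Value: Seoul

ANSWER: Seoul


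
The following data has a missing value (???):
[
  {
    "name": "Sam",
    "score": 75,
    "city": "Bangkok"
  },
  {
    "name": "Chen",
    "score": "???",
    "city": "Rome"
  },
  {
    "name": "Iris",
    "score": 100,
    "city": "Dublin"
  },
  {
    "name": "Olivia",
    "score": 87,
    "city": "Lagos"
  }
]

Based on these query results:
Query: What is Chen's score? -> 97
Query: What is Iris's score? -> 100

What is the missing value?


The missing value is Chen's score
From query: Chen's score = 97

ANSWER: 97


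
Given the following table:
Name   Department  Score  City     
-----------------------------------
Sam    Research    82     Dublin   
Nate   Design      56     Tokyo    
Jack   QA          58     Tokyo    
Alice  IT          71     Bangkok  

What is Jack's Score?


Row 3: Jack
Score = 58

ANSWER: 58


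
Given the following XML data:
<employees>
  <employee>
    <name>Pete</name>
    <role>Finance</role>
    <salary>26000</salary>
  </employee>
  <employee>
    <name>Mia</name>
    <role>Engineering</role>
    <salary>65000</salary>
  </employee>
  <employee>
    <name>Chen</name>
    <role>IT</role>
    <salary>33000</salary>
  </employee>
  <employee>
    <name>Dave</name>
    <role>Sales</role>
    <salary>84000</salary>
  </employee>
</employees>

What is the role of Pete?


Searching for <employee> with <name>Pete</name>
Found at position 1
<role>Finance</role>

ANSWER: Finance


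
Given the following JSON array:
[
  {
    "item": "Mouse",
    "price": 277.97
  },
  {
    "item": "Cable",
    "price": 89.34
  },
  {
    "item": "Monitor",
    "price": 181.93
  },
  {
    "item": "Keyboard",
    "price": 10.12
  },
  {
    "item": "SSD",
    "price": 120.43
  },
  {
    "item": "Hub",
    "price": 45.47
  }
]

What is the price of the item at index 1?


Array index 1 -> Cable
price = 89.34

ANSWER: 89.34


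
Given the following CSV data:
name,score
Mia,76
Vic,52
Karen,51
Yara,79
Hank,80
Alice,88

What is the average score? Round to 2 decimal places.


Scores: 76, 52, 51, 79, 80, 88
Sum = 426
Count = 6
Average = 426 / 6 = 71.00

ANSWER: 71.00


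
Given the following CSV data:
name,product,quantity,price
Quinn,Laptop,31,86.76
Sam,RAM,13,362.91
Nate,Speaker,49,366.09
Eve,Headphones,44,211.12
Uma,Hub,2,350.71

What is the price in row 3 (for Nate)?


Row 3: Nate
Column 'price' = 366.09

ANSWER: 366.09


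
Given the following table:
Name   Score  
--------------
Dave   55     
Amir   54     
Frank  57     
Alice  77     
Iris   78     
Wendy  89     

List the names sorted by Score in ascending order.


Sorting by Score (ascending):
  Amir: 54
  Dave: 55
  Frank: 57
  Alice: 77
  Iris: 78
  Wendy: 89


ANSWER: Amir, Dave, Frank, Alice, Iris, Wendy


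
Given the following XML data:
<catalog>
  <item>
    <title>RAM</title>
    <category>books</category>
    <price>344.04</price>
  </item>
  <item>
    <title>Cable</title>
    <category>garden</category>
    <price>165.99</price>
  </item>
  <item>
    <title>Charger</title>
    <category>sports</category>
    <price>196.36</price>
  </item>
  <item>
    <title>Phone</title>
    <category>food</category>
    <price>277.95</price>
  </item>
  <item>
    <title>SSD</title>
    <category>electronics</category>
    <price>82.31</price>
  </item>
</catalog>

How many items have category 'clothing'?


Scanning <item> elements for <category>clothing</category>:
Count: 0

ANSWER: 0


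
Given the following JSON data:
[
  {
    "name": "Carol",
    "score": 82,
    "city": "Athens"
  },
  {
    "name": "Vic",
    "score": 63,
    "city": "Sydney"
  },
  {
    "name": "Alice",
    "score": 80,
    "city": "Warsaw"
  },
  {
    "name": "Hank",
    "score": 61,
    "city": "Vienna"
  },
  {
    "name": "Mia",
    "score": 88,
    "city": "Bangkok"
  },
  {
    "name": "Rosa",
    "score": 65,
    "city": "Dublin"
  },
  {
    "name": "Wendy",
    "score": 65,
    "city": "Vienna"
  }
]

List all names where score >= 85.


Filtering records where score >= 85:
  Carol (score=82) -> no
  Vic (score=63) -> no
  Alice (score=80) -> no
  Hank (score=61) -> no
  Mia (score=88) -> YES
  Rosa (score=65) -> no
  Wendy (score=65) -> no


ANSWER: Mia


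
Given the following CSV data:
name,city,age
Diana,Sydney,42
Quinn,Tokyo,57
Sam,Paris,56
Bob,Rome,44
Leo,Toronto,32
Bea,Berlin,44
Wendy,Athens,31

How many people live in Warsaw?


Scanning city column for 'Warsaw':
Total matches: 0

ANSWER: 0


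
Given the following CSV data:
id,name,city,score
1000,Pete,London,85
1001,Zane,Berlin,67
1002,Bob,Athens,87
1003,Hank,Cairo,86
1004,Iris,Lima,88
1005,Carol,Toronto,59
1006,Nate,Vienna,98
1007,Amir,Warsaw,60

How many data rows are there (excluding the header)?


Counting rows (excluding header):
Header: id,name,city,score
Data rows: 8

ANSWER: 8


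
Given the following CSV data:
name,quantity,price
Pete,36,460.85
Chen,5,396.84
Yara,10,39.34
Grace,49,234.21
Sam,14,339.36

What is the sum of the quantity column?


Values in 'quantity' column:
  Row 1: 36
  Row 2: 5
  Row 3: 10
  Row 4: 49
  Row 5: 14
Sum = 36 + 5 + 10 + 49 + 14 = 114

ANSWER: 114
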